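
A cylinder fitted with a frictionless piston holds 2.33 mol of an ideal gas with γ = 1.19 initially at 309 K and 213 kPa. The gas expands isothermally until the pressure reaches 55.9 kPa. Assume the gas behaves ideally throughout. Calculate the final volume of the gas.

107 L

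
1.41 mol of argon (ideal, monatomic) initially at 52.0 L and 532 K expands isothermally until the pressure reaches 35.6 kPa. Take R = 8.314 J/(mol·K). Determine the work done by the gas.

P₁ = nRT₁/V₁ = 1.41×8.314×532/52.0 = 120 kPa.
Isothermal: T stays 532 K; PV = const ⇒ V₂ = 175 L, P₂ = 35.6 kPa.
W = nRT ln(V₂/V₁) = 1.41×8.314×532×ln(3.37) = 7570 J.

7570 J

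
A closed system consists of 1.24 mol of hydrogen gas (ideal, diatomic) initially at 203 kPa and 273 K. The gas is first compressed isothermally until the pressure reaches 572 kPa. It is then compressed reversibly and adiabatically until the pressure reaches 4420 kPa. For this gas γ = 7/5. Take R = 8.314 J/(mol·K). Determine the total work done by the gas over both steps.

-8500 J

V₁ = nRT₁/P₁ = 1.24×8.314×273/203 = 13.9 L.
Step 1 — Isothermal: T stays 273 K; PV = const ⇒ V₂ = 4.92 L, P₂ = 572 kPa.
ΔU = 0 (ideal gas, T constant).
W = nRT ln(V₂/V₁) = 1.24×8.314×273×ln(0.355) = -2920 J.
Q = ΔU + W = -2920 J.
State after step 1: P = 572 kPa, V = 4.92 L, T = 273 K.
Step 2 — Adiabatic: T₂/T₁ = (P₂/P₁)^((γ−1)/γ) ⇒ T₂ = 273×(7.73)^0.286 = 490 K; V₂ = 1.14 L.
ΔU = nCvΔT = 1.24×20.8×(490−273) = 5580 J.
Q = 0 for an adiabatic process, so W = −ΔU = -5580 J.
Net over both steps: W = -8500 J, Q = -2920 J, ΔU = 5580 J.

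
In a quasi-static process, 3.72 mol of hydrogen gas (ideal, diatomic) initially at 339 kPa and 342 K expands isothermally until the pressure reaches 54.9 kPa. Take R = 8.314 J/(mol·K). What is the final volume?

V₁ = nRT₁/P₁ = 3.72×8.314×342/339 = 31.2 L.
Isothermal: T stays 342 K; PV = const ⇒ V₂ = 193 L, P₂ = 54.9 kPa.

193 L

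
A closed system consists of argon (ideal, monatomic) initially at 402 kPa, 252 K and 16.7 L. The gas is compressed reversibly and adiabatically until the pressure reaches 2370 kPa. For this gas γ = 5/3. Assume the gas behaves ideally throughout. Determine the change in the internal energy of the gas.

n = P₁V₁/(RT₁) = 402×16.7/(8.314×252) = 3.20 mol.
Adiabatic: T₂/T₁ = (P₂/P₁)^((γ−1)/γ) ⇒ T₂ = 252×(5.90)^0.400 = 512 K; V₂ = 5.76 L.
For an ideal gas ΔU = nCvΔT with Cv = (3/2)R = 12.5 J/(mol·K).
ΔU = 3.20×12.5×(512−252) = 10400 J.

10400 J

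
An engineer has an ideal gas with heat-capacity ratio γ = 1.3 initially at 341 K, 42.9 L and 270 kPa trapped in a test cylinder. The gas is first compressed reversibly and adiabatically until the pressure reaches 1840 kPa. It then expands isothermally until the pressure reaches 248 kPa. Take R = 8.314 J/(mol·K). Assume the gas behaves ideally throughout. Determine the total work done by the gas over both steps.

14600 J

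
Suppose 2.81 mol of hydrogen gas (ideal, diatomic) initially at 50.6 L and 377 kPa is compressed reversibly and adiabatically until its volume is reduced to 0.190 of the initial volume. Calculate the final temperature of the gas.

1590 K

T₁ = P₁V₁/(nR) = 377×50.6/(2.81×8.314) = 817 K.
Adiabatic: TV^(γ−1) = const ⇒ T₂ = 817×(5.26)^0.400 = 1590 K; PV^γ = const ⇒ P₂ = 3860 kPa.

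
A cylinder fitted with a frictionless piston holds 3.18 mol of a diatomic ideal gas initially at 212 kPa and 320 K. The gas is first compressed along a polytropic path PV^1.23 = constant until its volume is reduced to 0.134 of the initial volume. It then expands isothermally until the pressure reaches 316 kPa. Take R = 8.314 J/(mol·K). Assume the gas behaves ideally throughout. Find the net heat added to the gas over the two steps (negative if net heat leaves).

18700 J

V₁ = nRT₁/P₁ = 3.18×8.314×320/212 = 39.9 L.
Step 1 — Polytropic n=1.23: T₂ = T₁(V₁/V₂)^(n−1) = 320×(7.46)^0.23 = 508 K; P₂ = P₁(V₁/V₂)^n = 2510 kPa.
W = (P₁V₁−P₂V₂)/(n−1) = (212×39.9−2510×5.35)/0.23 = -21600 J.
ΔU = nCvΔT = 3.18×20.8×(508−320) = 12400 J.
Q = ΔU + W = -9190 J.
State after step 1: P = 2510 kPa, V = 5.35 L, T = 508 K.
Step 2 — Isothermal: T stays 508 K; PV = const ⇒ V₂ = 42.5 L, P₂ = 316 kPa.
ΔU = 0 (ideal gas, T constant).
W = nRT ln(V₂/V₁) = 3.18×8.314×508×ln(7.95) = 27800 J.
Q = ΔU + W = 27800 J.
Net over both steps: W = 6230 J, Q = 18700 J, ΔU = 12400 J.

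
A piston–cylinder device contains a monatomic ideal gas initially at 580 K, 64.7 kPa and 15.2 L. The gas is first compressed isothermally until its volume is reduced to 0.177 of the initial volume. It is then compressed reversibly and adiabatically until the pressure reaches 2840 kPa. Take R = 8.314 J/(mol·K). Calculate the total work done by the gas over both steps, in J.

n = P₁V₁/(RT₁) = 64.7×15.2/(8.314×580) = 0.204 mol.
Step 1 — Isothermal: T stays 580 K; PV = const ⇒ V₂ = 2.69 L, P₂ = 366 kPa.
ΔU = 0 (ideal gas, T constant).
W = nRT ln(V₂/V₁) = 0.204×8.314×580×ln(0.177) = -1700 J.
Q = ΔU + W = -1700 J.
State after step 1: P = 366 kPa, V = 2.69 L, T = 580 K.
Step 2 — Adiabatic: T₂/T₁ = (P₂/P₁)^((γ−1)/γ) ⇒ T₂ = 580×(7.77)^0.400 = 1320 K; V₂ = 0.786 L.
ΔU = nCvΔT = 0.204×12.5×(1320−580) = 1870 J.
Q = 0 for an adiabatic process, so W = −ΔU = -1870 J.
Net over both steps: W = -3580 J, Q = -1700 J, ΔU = 1870 J.

-3580 J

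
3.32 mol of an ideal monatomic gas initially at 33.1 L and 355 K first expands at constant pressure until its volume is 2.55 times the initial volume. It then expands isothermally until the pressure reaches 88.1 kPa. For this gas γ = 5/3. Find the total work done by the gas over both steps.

45500 J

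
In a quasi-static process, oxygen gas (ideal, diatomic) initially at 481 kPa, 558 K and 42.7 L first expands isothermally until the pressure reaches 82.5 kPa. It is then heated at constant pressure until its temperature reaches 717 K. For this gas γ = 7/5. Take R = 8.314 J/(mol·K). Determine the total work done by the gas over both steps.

n = P₁V₁/(RT₁) = 481×42.7/(8.314×558) = 4.43 mol.
Step 1 — Isothermal: T stays 558 K; PV = const ⇒ V₂ = 249 L, P₂ = 82.5 kPa.
ΔU = 0 (ideal gas, T constant).
W = nRT ln(V₂/V₁) = 4.43×8.314×558×ln(5.83) = 36200 J.
Q = ΔU + W = 36200 J.
State after step 1: P = 82.5 kPa, V = 249 L, T = 558 K.
Step 2 — Isobaric: P stays 82.5 kPa; V/T = const ⇒ T₂ = 717 K, V₂ = 320 L.
W = PΔV = 82.5×(320−249) kPa·L = 5850 J.
ΔU = nCvΔT = 4.43×20.8×(717−558) = 14600 J.
Q = ΔU + W = nCpΔT = 20500 J.
Net over both steps: W = 42100 J, Q = 56700 J, ΔU = 14600 J.

42100 J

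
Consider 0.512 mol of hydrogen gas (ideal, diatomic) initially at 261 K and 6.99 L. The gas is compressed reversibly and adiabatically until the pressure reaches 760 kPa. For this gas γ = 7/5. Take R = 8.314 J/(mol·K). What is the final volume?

2.29 L

P₁ = nRT₁/V₁ = 0.512×8.314×261/6.99 = 159 kPa.
Adiabatic: T₂/T₁ = (P₂/P₁)^((γ−1)/γ) ⇒ T₂ = 261×(4.78)^0.286 = 408 K; V₂ = 2.29 L.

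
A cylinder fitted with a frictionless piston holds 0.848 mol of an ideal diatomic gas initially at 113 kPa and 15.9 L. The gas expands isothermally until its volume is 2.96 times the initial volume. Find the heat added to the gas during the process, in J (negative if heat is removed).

1950 J

T₁ = P₁V₁/(nR) = 113×15.9/(0.848×8.314) = 255 K.
Isothermal: T stays 255 K; PV = const ⇒ V₂ = 47.1 L, P₂ = 38.2 kPa.
ΔU = 0 (ideal gas, T constant).
W = nRT ln(V₂/V₁) = 0.848×8.314×255×ln(2.96) = 1950 J.
Q = ΔU + W = 1950 J.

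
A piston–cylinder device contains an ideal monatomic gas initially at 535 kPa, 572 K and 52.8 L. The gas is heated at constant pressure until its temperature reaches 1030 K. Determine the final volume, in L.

Isobaric: P stays 535 kPa; V/T = const ⇒ T₂ = 1030 K, V₂ = 95.1 L.

95.1 L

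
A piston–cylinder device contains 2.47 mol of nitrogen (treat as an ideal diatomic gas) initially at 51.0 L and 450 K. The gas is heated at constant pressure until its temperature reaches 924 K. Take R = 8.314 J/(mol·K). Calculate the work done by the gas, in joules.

P₁ = nRT₁/V₁ = 2.47×8.314×450/51.0 = 181 kPa.
Isobaric: P stays 181 kPa; V/T = const ⇒ T₂ = 924 K, V₂ = 105 L.
W = PΔV = 181×(105−51.0) kPa·L = 9730 J.

9730 J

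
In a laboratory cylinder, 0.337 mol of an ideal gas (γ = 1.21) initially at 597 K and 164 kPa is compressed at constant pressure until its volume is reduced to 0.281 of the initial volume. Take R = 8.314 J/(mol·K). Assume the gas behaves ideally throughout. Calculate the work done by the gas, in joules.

V₁ = nRT₁/P₁ = 0.337×8.314×597/164 = 10.2 L.
Isobaric: P stays 164 kPa; V/T = const ⇒ T₂ = 168 K, V₂ = 2.87 L.
W = PΔV = 164×(2.87−10.2) kPa·L = -1200 J.

-1200 J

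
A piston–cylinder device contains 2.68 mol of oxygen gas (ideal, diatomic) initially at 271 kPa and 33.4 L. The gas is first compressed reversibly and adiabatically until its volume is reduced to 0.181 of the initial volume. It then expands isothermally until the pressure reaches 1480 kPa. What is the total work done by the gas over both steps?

-9730 J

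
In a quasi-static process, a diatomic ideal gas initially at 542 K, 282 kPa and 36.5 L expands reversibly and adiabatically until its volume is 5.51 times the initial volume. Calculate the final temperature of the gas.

Adiabatic: TV^(γ−1) = const ⇒ T₂ = 542×(0.181)^0.400 = 274 K; PV^γ = const ⇒ P₂ = 25.9 kPa.

274 K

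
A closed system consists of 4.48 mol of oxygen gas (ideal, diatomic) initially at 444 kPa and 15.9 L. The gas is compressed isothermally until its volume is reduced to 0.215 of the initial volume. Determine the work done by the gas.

T₁ = P₁V₁/(nR) = 444×15.9/(4.48×8.314) = 190 K.
Isothermal: T stays 190 K; PV = const ⇒ V₂ = 3.42 L, P₂ = 2070 kPa.
W = nRT ln(V₂/V₁) = 4.48×8.314×190×ln(0.215) = -10900 J.

-10900 J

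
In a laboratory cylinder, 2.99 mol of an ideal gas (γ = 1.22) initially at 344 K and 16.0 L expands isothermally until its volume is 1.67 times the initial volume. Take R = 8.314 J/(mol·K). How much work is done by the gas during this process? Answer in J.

P₁ = nRT₁/V₁ = 2.99×8.314×344/16.0 = 534 kPa.
Isothermal: T stays 344 K; PV = const ⇒ V₂ = 26.7 L, P₂ = 320 kPa.
W = nRT ln(V₂/V₁) = 2.99×8.314×344×ln(1.67) = 4390 J.

4390 J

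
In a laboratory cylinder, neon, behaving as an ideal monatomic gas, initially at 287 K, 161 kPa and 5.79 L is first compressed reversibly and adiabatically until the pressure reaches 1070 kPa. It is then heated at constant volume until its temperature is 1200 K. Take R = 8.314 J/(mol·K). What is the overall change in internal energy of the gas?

4450 J

n = P₁V₁/(RT₁) = 161×5.79/(8.314×287) = 0.391 mol.
Step 1 — Adiabatic: T₂/T₁ = (P₂/P₁)^((γ−1)/γ) ⇒ T₂ = 287×(6.65)^0.400 = 612 K; V₂ = 1.86 L.
ΔU = nCvΔT = 0.391×12.5×(612−287) = 1580 J.
Q = 0 for an adiabatic process, so W = −ΔU = -1580 J.
State after step 1: P = 1070 kPa, V = 1.86 L, T = 612 K.
Step 2 — Isochoric: V stays 1.86 L; P/T = const ⇒ T₂ = 1200 K, P₂ = 2100 kPa.
W = 0 (no volume change).
ΔU = nCvΔT = 0.391×12.5×(1200−612) = 2860 J.
Q = ΔU = 2860 J.
Net over both steps: W = -1580 J, Q = 2860 J, ΔU = 4450 J.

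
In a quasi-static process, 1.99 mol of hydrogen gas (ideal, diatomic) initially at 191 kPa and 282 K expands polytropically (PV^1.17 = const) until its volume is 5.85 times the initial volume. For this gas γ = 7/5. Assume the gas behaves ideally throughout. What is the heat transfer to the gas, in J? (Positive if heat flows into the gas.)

V₁ = nRT₁/P₁ = 1.99×8.314×282/191 = 24.4 L.
Polytropic n=1.17: T₂ = T₁(V₁/V₂)^(n−1) = 282×(0.171)^0.17 = 209 K; P₂ = P₁(V₁/V₂)^n = 24.2 kPa.
W = (P₁V₁−P₂V₂)/(n−1) = (191×24.4−24.2×143)/0.17 = 7120 J.
ΔU = nCvΔT = 1.99×20.8×(209−282) = -3030 J.
Q = ΔU + W = 4090 J.

4090 J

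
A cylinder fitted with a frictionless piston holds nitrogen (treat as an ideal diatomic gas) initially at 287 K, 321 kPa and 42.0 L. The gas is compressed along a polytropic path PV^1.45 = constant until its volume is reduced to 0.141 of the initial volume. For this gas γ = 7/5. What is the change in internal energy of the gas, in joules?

n = P₁V₁/(RT₁) = 321×42.0/(8.314×287) = 5.65 mol.
Polytropic n=1.45: T₂ = T₁(V₁/V₂)^(n−1) = 287×(7.09)^0.45 = 693 K; P₂ = P₁(V₁/V₂)^n = 5500 kPa.
For an ideal gas ΔU = nCvΔT with Cv = (5/2)R = 20.8 J/(mol·K).
ΔU = 5.65×20.8×(693−287) = 47700 J.

47700 J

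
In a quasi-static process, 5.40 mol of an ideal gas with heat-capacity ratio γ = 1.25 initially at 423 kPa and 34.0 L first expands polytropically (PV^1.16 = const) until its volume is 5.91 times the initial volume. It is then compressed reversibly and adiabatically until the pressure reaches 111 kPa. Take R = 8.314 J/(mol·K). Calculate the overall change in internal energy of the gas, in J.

-7500 J

T₁ = P₁V₁/(nR) = 423×34.0/(5.40×8.314) = 320 K.
Step 1 — Polytropic n=1.16: T₂ = T₁(V₁/V₂)^(n−1) = 320×(0.169)^0.16 = 241 K; P₂ = P₁(V₁/V₂)^n = 53.9 kPa.
W = (P₁V₁−P₂V₂)/(n−1) = (423×34.0−53.9×201)/0.16 = 22200 J.
ΔU = nCvΔT = 5.40×33.3×(241−320) = -14200 J.
Q = ΔU + W = 8010 J.
State after step 1: P = 53.9 kPa, V = 201 L, T = 241 K.
Step 2 — Adiabatic: T₂/T₁ = (P₂/P₁)^((γ−1)/γ) ⇒ T₂ = 241×(2.06)^0.200 = 279 K; V₂ = 113 L.
ΔU = nCvΔT = 5.40×33.3×(279−241) = 6740 J.
Q = 0 for an adiabatic process, so W = −ΔU = -6740 J.
Net over both steps: W = 15500 J, Q = 8010 J, ΔU = -7500 J.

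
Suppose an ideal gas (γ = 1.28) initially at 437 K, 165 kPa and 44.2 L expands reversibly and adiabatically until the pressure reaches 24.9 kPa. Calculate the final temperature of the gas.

289 K

Adiabatic: T₂/T₁ = (P₂/P₁)^((γ−1)/γ) ⇒ T₂ = 437×(0.151)^0.219 = 289 K; V₂ = 194 L.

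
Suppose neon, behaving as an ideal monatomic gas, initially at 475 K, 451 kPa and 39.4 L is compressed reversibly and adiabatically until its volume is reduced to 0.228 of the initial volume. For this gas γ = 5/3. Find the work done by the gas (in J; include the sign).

n = P₁V₁/(RT₁) = 451×39.4/(8.314×475) = 4.50 mol.
Adiabatic: TV^(γ−1) = const ⇒ T₂ = 475×(4.39)^0.667 = 1270 K; PV^γ = const ⇒ P₂ = 5300 kPa.
ΔU = nCvΔT = 4.50×12.5×(1270−475) = 44800 J.
Q = 0 for an adiabatic process, so W = −ΔU = -44800 J.

-44800 J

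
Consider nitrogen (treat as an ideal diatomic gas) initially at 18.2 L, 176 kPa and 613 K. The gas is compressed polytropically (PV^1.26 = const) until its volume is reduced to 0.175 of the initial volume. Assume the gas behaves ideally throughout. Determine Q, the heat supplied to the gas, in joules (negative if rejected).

-2470 J

n = P₁V₁/(RT₁) = 176×18.2/(8.314×613) = 0.629 mol.
Polytropic n=1.26: T₂ = T₁(V₁/V₂)^(n−1) = 613×(5.71)^0.26 = 964 K; P₂ = P₁(V₁/V₂)^n = 1580 kPa.
W = (P₁V₁−P₂V₂)/(n−1) = (176×18.2−1580×3.18)/0.26 = -7060 J.
ΔU = nCvΔT = 0.629×20.8×(964−613) = 4590 J.
Q = ΔU + W = -2470 J.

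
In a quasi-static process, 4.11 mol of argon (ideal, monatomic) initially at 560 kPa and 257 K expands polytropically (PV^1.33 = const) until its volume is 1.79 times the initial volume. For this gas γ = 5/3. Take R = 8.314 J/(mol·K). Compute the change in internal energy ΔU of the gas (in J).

-2300 J

V₁ = nRT₁/P₁ = 4.11×8.314×257/560 = 15.7 L.
Polytropic n=1.33: T₂ = T₁(V₁/V₂)^(n−1) = 257×(0.559)^0.33 = 212 K; P₂ = P₁(V₁/V₂)^n = 258 kPa.
For an ideal gas ΔU = nCvΔT with Cv = (3/2)R = 12.5 J/(mol·K).
ΔU = 4.11×12.5×(212−257) = -2300 J.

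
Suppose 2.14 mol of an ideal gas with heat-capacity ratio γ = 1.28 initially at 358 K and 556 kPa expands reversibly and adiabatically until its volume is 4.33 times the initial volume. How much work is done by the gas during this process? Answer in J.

V₁ = nRT₁/P₁ = 2.14×8.314×358/556 = 11.5 L.
Adiabatic: TV^(γ−1) = const ⇒ T₂ = 358×(0.231)^0.280 = 238 K; PV^γ = const ⇒ P₂ = 85.2 kPa.
ΔU = nCvΔT = 2.14×29.7×(238−358) = -7660 J.
Q = 0 for an adiabatic process, so W = −ΔU = 7660 J.

7660 J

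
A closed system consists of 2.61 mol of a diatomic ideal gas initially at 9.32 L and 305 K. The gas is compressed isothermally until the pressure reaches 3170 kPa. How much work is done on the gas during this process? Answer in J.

9900 J

P₁ = nRT₁/V₁ = 2.61×8.314×305/9.32 = 710 kPa.
Isothermal: T stays 305 K; PV = const ⇒ V₂ = 2.09 L, P₂ = 3170 kPa.
W = nRT ln(V₂/V₁) = 2.61×8.314×305×ln(0.224) = -9900 J.
Work done on the gas = −W_by = 9900 J.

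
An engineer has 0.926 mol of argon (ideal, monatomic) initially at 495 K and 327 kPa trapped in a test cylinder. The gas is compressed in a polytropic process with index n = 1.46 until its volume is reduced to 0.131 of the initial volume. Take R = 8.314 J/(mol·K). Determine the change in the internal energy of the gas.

V₁ = nRT₁/P₁ = 0.926×8.314×495/327 = 11.7 L.
Polytropic n=1.46: T₂ = T₁(V₁/V₂)^(n−1) = 495×(7.63)^0.46 = 1260 K; P₂ = P₁(V₁/V₂)^n = 6360 kPa.
For an ideal gas ΔU = nCvΔT with Cv = (3/2)R = 12.5 J/(mol·K).
ΔU = 0.926×12.5×(1260−495) = 8840 J.

8840 J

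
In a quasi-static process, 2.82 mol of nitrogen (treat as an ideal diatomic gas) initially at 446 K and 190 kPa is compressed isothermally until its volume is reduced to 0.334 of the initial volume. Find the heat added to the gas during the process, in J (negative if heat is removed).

V₁ = nRT₁/P₁ = 2.82×8.314×446/190 = 55.0 L.
Isothermal: T stays 446 K; PV = const ⇒ V₂ = 18.4 L, P₂ = 569 kPa.
ΔU = 0 (ideal gas, T constant).
W = nRT ln(V₂/V₁) = 2.82×8.314×446×ln(0.334) = -11500 J.
Q = ΔU + W = -11500 J.

-11500 J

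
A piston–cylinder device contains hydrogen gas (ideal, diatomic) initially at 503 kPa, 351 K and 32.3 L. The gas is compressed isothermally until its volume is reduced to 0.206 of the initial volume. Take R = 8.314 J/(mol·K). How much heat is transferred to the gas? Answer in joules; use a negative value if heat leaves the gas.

-25700 J

n = P₁V₁/(RT₁) = 503×32.3/(8.314×351) = 5.57 mol.
Isothermal: T stays 351 K; PV = const ⇒ V₂ = 6.65 L, P₂ = 2440 kPa.
ΔU = 0 (ideal gas, T constant).
W = nRT ln(V₂/V₁) = 5.57×8.314×351×ln(0.206) = -25700 J.
Q = ΔU + W = -25700 J.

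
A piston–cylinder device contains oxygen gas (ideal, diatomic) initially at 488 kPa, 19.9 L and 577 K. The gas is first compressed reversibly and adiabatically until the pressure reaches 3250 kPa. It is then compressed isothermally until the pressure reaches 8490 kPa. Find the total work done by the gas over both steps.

n = P₁V₁/(RT₁) = 488×19.9/(8.314×577) = 2.02 mol.
Step 1 — Adiabatic: T₂/T₁ = (P₂/P₁)^((γ−1)/γ) ⇒ T₂ = 577×(6.66)^0.286 = 992 K; V₂ = 5.14 L.
ΔU = nCvΔT = 2.02×20.8×(992−577) = 17500 J.
Q = 0 for an adiabatic process, so W = −ΔU = -17500 J.
State after step 1: P = 3250 kPa, V = 5.14 L, T = 992 K.
Step 2 — Isothermal: T stays 992 K; PV = const ⇒ V₂ = 1.97 L, P₂ = 8490 kPa.
ΔU = 0 (ideal gas, T constant).
W = nRT ln(V₂/V₁) = 2.02×8.314×992×ln(0.383) = -16000 J.
Q = ΔU + W = -16000 J.
Net over both steps: W = -33500 J, Q = -16000 J, ΔU = 17500 J.

-33500 J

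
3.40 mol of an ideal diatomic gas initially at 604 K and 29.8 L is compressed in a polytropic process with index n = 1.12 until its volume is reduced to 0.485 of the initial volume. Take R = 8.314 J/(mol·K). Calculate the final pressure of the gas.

1290 kPa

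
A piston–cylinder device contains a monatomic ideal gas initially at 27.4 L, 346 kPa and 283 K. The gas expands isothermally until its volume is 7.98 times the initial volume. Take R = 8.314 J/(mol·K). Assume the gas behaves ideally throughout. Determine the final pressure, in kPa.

Isothermal: T stays 283 K; PV = const ⇒ V₂ = 219 L, P₂ = 43.4 kPa.

43.4 kPa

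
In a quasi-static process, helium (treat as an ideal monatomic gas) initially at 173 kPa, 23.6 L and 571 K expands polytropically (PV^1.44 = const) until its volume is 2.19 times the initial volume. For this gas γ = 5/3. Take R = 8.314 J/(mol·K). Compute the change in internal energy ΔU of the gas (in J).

n = P₁V₁/(RT₁) = 173×23.6/(8.314×571) = 0.860 mol.
Polytropic n=1.44: T₂ = T₁(V₁/V₂)^(n−1) = 571×(0.457)^0.44 = 404 K; P₂ = P₁(V₁/V₂)^n = 56.0 kPa.
For an ideal gas ΔU = nCvΔT with Cv = (3/2)R = 12.5 J/(mol·K).
ΔU = 0.860×12.5×(404−571) = -1790 J.

-1790 J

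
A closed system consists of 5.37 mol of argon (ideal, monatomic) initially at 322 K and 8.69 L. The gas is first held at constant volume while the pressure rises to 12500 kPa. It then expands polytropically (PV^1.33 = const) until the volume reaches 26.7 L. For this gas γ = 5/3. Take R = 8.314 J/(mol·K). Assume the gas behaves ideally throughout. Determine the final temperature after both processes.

1680 K

P₁ = nRT₁/V₁ = 5.37×8.314×322/8.69 = 1650 kPa.
Step 1 — Isochoric: V stays 8.69 L; P/T = const ⇒ T₂ = 2430 K, P₂ = 12500 kPa.
W = 0 (no volume change).
ΔU = nCvΔT = 5.37×12.5×(2430−322) = 141000 J.
Q = ΔU = 141000 J.
State after step 1: P = 12500 kPa, V = 8.69 L, T = 2430 K.
Step 2 — Polytropic n=1.33: T₂ = T₁(V₁/V₂)^(n−1) = 2430×(0.325)^0.33 = 1680 K; P₂ = P₁(V₁/V₂)^n = 2810 kPa.
W = (P₁V₁−P₂V₂)/(n−1) = (12500×8.69−2810×26.7)/0.33 = 102000 J.
ΔU = nCvΔT = 5.37×12.5×(1680−2430) = -50400 J.
Q = ΔU + W = 51500 J.
Net over both steps: W = 102000 J, Q = 193000 J, ΔU = 90900 J.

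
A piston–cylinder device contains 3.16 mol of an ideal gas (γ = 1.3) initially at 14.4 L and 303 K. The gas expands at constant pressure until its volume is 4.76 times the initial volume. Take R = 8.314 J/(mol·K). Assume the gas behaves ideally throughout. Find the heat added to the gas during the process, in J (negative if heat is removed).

P₁ = nRT₁/V₁ = 3.16×8.314×303/14.4 = 553 kPa.
Isobaric: P stays 553 kPa; V/T = const ⇒ T₂ = 1440 K, V₂ = 68.5 L.
W = PΔV = 553×(68.5−14.4) kPa·L = 29900 J.
ΔU = nCvΔT = 3.16×27.7×(1440−303) = 99800 J.
Q = ΔU + W = nCpΔT = 130000 J.

130000 J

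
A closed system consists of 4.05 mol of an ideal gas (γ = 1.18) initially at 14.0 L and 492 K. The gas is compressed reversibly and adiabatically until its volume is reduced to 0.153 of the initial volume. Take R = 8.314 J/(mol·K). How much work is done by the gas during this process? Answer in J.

-37000 J

P₁ = nRT₁/V₁ = 4.05×8.314×492/14.0 = 1180 kPa.
Adiabatic: TV^(γ−1) = const ⇒ T₂ = 492×(6.54)^0.180 = 690 K; PV^γ = const ⇒ P₂ = 10800 kPa.
ΔU = nCvΔT = 4.05×46.2×(690−492) = 37000 J.
Q = 0 for an adiabatic process, so W = −ΔU = -37000 J.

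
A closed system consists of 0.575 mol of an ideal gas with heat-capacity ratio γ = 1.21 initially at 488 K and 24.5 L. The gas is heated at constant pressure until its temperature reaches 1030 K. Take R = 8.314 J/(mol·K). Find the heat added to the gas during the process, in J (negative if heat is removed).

14900 J

P₁ = nRT₁/V₁ = 0.575×8.314×488/24.5 = 95.2 kPa.
Isobaric: P stays 95.2 kPa; V/T = const ⇒ T₂ = 1030 K, V₂ = 51.7 L.
W = PΔV = 95.2×(51.7−24.5) kPa·L = 2590 J.
ΔU = nCvΔT = 0.575×39.6×(1030−488) = 12300 J.
Q = ΔU + W = nCpΔT = 14900 J.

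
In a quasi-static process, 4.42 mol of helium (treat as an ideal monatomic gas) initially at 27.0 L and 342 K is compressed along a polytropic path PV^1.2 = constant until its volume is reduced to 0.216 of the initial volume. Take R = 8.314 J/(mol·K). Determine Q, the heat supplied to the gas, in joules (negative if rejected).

-15800 J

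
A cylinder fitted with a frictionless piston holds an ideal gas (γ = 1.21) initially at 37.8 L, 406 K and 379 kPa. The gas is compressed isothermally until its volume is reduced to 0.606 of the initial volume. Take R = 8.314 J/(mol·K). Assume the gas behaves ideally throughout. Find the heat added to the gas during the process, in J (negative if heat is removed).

-7180 J

n = P₁V₁/(RT₁) = 379×37.8/(8.314×406) = 4.24 mol.
Isothermal: T stays 406 K; PV = const ⇒ V₂ = 22.9 L, P₂ = 625 kPa.
ΔU = 0 (ideal gas, T constant).
W = nRT ln(V₂/V₁) = 4.24×8.314×406×ln(0.606) = -7180 J.
Q = ΔU + W = -7180 J.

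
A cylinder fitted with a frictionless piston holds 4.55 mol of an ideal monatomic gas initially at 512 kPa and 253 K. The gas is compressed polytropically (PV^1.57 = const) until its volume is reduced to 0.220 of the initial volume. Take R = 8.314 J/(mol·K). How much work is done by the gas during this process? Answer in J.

-23000 J

V₁ = nRT₁/P₁ = 4.55×8.314×253/512 = 18.7 L.
Polytropic n=1.57: T₂ = T₁(V₁/V₂)^(n−1) = 253×(4.55)^0.57 = 600 K; P₂ = P₁(V₁/V₂)^n = 5520 kPa.
W = (P₁V₁−P₂V₂)/(n−1) = (512×18.7−5520×4.11)/0.57 = -23000 J.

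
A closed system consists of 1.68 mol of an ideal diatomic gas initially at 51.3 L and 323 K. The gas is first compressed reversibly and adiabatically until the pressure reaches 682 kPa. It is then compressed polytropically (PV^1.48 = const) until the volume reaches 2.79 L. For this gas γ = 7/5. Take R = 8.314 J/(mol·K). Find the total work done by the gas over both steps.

-25900 J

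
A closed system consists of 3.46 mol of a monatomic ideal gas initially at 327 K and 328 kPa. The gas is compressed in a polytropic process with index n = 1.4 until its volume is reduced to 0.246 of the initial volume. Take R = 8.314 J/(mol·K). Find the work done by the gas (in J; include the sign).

-17700 J

V₁ = nRT₁/P₁ = 3.46×8.314×327/328 = 28.7 L.
Polytropic n=1.4: T₂ = T₁(V₁/V₂)^(n−1) = 327×(4.07)^0.40 = 573 K; P₂ = P₁(V₁/V₂)^n = 2340 kPa.
W = (P₁V₁−P₂V₂)/(n−1) = (328×28.7−2340×7.05)/0.40 = -17700 J.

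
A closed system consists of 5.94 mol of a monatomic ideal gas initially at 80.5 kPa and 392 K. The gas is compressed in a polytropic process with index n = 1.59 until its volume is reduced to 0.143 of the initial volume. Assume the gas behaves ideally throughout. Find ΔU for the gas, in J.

62400 J

V₁ = nRT₁/P₁ = 5.94×8.314×392/80.5 = 240 L.
Polytropic n=1.59: T₂ = T₁(V₁/V₂)^(n−1) = 392×(6.99)^0.59 = 1230 K; P₂ = P₁(V₁/V₂)^n = 1770 kPa.
For an ideal gas ΔU = nCvΔT with Cv = (3/2)R = 12.5 J/(mol·K).
ΔU = 5.94×12.5×(1230−392) = 62400 J.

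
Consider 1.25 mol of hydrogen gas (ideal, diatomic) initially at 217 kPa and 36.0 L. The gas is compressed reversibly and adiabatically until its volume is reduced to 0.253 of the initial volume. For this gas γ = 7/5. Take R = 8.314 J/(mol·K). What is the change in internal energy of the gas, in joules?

14300 J

T₁ = P₁V₁/(nR) = 217×36.0/(1.25×8.314) = 752 K.
Adiabatic: TV^(γ−1) = const ⇒ T₂ = 752×(3.95)^0.400 = 1300 K; PV^γ = const ⇒ P₂ = 1490 kPa.
For an ideal gas ΔU = nCvΔT with Cv = (5/2)R = 20.8 J/(mol·K).
ΔU = 1.25×20.8×(1300−752) = 14300 J.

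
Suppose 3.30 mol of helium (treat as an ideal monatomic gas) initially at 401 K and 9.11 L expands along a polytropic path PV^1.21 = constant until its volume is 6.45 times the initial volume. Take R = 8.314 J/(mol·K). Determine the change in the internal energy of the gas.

P₁ = nRT₁/V₁ = 3.30×8.314×401/9.11 = 1210 kPa.
Polytropic n=1.21: T₂ = T₁(V₁/V₂)^(n−1) = 401×(0.155)^0.21 = 271 K; P₂ = P₁(V₁/V₂)^n = 127 kPa.
For an ideal gas ΔU = nCvΔT with Cv = (3/2)R = 12.5 J/(mol·K).
ΔU = 3.30×12.5×(271−401) = -5350 J.

-5350 J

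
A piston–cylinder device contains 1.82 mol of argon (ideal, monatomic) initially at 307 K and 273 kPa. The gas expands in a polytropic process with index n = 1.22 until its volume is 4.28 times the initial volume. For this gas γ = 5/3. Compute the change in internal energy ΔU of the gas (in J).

V₁ = nRT₁/P₁ = 1.82×8.314×307/273 = 17.0 L.
Polytropic n=1.22: T₂ = T₁(V₁/V₂)^(n−1) = 307×(0.234)^0.22 = 223 K; P₂ = P₁(V₁/V₂)^n = 46.3 kPa.
For an ideal gas ΔU = nCvΔT with Cv = (3/2)R = 12.5 J/(mol·K).
ΔU = 1.82×12.5×(223−307) = -1910 J.

-1910 J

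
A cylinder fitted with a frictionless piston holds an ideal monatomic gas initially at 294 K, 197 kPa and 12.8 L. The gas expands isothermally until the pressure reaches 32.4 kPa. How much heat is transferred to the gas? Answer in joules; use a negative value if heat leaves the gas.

4550 J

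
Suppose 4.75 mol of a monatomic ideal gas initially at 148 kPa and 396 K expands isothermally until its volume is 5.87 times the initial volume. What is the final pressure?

25.2 kPa

V₁ = nRT₁/P₁ = 4.75×8.314×396/148 = 106 L.
Isothermal: T stays 396 K; PV = const ⇒ V₂ = 620 L, P₂ = 25.2 kPa.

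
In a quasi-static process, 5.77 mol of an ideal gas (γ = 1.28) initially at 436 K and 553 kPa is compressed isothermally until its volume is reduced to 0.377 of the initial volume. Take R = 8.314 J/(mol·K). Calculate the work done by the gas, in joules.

-20400 J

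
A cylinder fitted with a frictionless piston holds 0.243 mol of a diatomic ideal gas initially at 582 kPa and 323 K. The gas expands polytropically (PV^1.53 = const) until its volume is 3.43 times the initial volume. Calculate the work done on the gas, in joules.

V₁ = nRT₁/P₁ = 0.243×8.314×323/582 = 1.12 L.
Polytropic n=1.53: T₂ = T₁(V₁/V₂)^(n−1) = 323×(0.292)^0.53 = 168 K; P₂ = P₁(V₁/V₂)^n = 88.3 kPa.
W = (P₁V₁−P₂V₂)/(n−1) = (582×1.12−88.3×3.85)/0.53 = 591 J.
Work done on the gas = −W_by = -591 J.

-591 J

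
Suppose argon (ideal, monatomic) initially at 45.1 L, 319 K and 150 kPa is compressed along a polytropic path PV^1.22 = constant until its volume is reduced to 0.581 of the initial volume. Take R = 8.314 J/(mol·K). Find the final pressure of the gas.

Polytropic n=1.22: T₂ = T₁(V₁/V₂)^(n−1) = 319×(1.72)^0.22 = 359 K; P₂ = P₁(V₁/V₂)^n = 291 kPa.

291 kPa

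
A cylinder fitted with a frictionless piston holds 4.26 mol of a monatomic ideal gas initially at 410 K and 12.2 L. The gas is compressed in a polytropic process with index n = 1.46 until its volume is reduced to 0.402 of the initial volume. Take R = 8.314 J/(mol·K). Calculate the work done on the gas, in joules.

P₁ = nRT₁/V₁ = 4.26×8.314×410/12.2 = 1190 kPa.
Polytropic n=1.46: T₂ = T₁(V₁/V₂)^(n−1) = 410×(2.49)^0.46 = 624 K; P₂ = P₁(V₁/V₂)^n = 4500 kPa.
W = (P₁V₁−P₂V₂)/(n−1) = (1190×12.2−4500×4.90)/0.46 = -16400 J.
Work done on the gas = −W_by = 16400 J.

16400 J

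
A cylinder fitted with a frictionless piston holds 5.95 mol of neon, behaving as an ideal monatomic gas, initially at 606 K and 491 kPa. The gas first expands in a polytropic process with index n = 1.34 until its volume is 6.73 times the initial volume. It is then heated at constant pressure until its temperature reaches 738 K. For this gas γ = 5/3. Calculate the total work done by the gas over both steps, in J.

V₁ = nRT₁/P₁ = 5.95×8.314×606/491 = 61.1 L.
Step 1 — Polytropic n=1.34: T₂ = T₁(V₁/V₂)^(n−1) = 606×(0.149)^0.34 = 317 K; P₂ = P₁(V₁/V₂)^n = 38.2 kPa.
W = (P₁V₁−P₂V₂)/(n−1) = (491×61.1−38.2×411)/0.34 = 42100 J.
ΔU = nCvΔT = 5.95×12.5×(317−606) = -21500 J.
Q = ΔU + W = 20600 J.
State after step 1: P = 38.2 kPa, V = 411 L, T = 317 K.
Step 2 — Isobaric: P stays 38.2 kPa; V/T = const ⇒ T₂ = 738 K, V₂ = 957 L.
W = PΔV = 38.2×(957−411) kPa·L = 20800 J.
ΔU = nCvΔT = 5.95×12.5×(738−317) = 31200 J.
Q = ΔU + W = nCpΔT = 52100 J.
Net over both steps: W = 62900 J, Q = 72700 J, ΔU = 9790 J.

62900 J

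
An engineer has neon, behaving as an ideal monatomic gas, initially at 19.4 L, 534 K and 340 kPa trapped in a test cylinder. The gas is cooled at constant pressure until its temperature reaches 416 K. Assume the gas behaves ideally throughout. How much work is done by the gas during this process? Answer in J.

n = P₁V₁/(RT₁) = 340×19.4/(8.314×534) = 1.49 mol.
Isobaric: P stays 340 kPa; V/T = const ⇒ T₂ = 416 K, V₂ = 15.1 L.
W = PΔV = 340×(15.1−19.4) kPa·L = -1460 J.

-1460 J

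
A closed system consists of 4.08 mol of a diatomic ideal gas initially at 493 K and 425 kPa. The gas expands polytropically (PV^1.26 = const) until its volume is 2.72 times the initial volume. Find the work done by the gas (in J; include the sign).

V₁ = nRT₁/P₁ = 4.08×8.314×493/425 = 39.3 L.
Polytropic n=1.26: T₂ = T₁(V₁/V₂)^(n−1) = 493×(0.368)^0.26 = 380 K; P₂ = P₁(V₁/V₂)^n = 120 kPa.
W = (P₁V₁−P₂V₂)/(n−1) = (425×39.3−120×107)/0.26 = 14700 J.

14700 J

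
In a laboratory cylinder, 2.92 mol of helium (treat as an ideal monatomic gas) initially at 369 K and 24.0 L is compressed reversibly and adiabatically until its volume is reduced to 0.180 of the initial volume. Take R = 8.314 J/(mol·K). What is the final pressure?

6500 kPa

P₁ = nRT₁/V₁ = 2.92×8.314×369/24.0 = 373 kPa.
Adiabatic: TV^(γ−1) = const ⇒ T₂ = 369×(5.56)^0.667 = 1160 K; PV^γ = const ⇒ P₂ = 6500 kPa.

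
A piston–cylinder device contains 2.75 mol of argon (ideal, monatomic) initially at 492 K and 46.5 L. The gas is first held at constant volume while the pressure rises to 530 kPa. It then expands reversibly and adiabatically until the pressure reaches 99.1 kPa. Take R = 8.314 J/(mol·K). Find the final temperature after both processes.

551 K

P₁ = nRT₁/V₁ = 2.75×8.314×492/46.5 = 242 kPa.
Step 1 — Isochoric: V stays 46.5 L; P/T = const ⇒ T₂ = 1080 K, P₂ = 530 kPa.
W = 0 (no volume change).
ΔU = nCvΔT = 2.75×12.5×(1080−492) = 20100 J.
Q = ΔU = 20100 J.
State after step 1: P = 530 kPa, V = 46.5 L, T = 1080 K.
Step 2 — Adiabatic: T₂/T₁ = (P₂/P₁)^((γ−1)/γ) ⇒ T₂ = 1080×(0.187)^0.400 = 551 K; V₂ = 127 L.
ΔU = nCvΔT = 2.75×12.5×(551−1080) = -18100 J.
Q = 0 for an adiabatic process, so W = −ΔU = 18100 J.
Net over both steps: W = 18100 J, Q = 20100 J, ΔU = 2030 J.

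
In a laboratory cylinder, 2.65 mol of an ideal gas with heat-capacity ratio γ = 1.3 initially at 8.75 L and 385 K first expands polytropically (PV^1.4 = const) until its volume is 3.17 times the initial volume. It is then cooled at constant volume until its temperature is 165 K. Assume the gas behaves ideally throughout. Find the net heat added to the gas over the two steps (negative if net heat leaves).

P₁ = nRT₁/V₁ = 2.65×8.314×385/8.75 = 969 kPa.
Step 1 — Polytropic n=1.4: T₂ = T₁(V₁/V₂)^(n−1) = 385×(0.315)^0.40 = 243 K; P₂ = P₁(V₁/V₂)^n = 193 kPa.
W = (P₁V₁−P₂V₂)/(n−1) = (969×8.75−193×27.7)/0.40 = 7840 J.
ΔU = nCvΔT = 2.65×27.7×(243−385) = -10500 J.
Q = ΔU + W = -2610 J.
State after step 1: P = 193 kPa, V = 27.7 L, T = 243 K.
Step 2 — Isochoric: V stays 27.7 L; P/T = const ⇒ T₂ = 165 K, P₂ = 131 kPa.
W = 0 (no volume change).
ΔU = nCvΔT = 2.65×27.7×(165−243) = -5700 J.
Q = ΔU = -5700 J.
Net over both steps: W = 7840 J, Q = -8320 J, ΔU = -16200 J.

-8320 J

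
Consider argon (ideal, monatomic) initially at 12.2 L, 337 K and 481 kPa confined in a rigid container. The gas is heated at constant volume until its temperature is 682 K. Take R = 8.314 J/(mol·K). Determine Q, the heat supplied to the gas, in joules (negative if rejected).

n = P₁V₁/(RT₁) = 481×12.2/(8.314×337) = 2.09 mol.
Isochoric: V stays 12.2 L; P/T = const ⇒ T₂ = 682 K, P₂ = 973 kPa.
W = 0 (no volume change).
ΔU = nCvΔT = 2.09×12.5×(682−337) = 9010 J.
Q = ΔU = 9010 J.

9010 J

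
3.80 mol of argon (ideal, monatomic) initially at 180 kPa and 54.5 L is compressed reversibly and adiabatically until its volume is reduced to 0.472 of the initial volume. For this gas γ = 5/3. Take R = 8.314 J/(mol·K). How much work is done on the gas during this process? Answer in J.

T₁ = P₁V₁/(nR) = 180×54.5/(3.80×8.314) = 311 K.
Adiabatic: TV^(γ−1) = const ⇒ T₂ = 311×(2.12)^0.667 = 512 K; PV^γ = const ⇒ P₂ = 629 kPa.
ΔU = nCvΔT = 3.80×12.5×(512−311) = 9560 J.
Q = 0 for an adiabatic process, so W = −ΔU = -9560 J.
Work done on the gas = −W_by = 9560 J.

9560 J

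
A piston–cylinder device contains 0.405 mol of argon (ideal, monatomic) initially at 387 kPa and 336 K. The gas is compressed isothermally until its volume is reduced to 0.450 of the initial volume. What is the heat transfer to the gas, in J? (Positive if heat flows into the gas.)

-903 J

V₁ = nRT₁/P₁ = 0.405×8.314×336/387 = 2.92 L.
Isothermal: T stays 336 K; PV = const ⇒ V₂ = 1.32 L, P₂ = 860 kPa.
ΔU = 0 (ideal gas, T constant).
W = nRT ln(V₂/V₁) = 0.405×8.314×336×ln(0.450) = -903 J.
Q = ΔU + W = -903 J.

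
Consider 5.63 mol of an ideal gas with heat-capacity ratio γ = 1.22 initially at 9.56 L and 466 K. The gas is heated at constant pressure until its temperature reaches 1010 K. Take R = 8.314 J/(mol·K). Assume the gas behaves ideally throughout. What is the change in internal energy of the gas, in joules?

116000 J

P₁ = nRT₁/V₁ = 5.63×8.314×466/9.56 = 2280 kPa.
Isobaric: P stays 2280 kPa; V/T = const ⇒ T₂ = 1010 K, V₂ = 20.7 L.
For an ideal gas ΔU = nCvΔT with Cv = R/(γ−1) = 37.8 J/(mol·K).
ΔU = 5.63×37.8×(1010−466) = 116000 J.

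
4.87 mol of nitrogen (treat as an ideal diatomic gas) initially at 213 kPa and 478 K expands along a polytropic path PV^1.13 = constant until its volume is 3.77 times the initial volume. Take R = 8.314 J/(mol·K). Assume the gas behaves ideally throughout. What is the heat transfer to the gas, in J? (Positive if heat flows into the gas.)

V₁ = nRT₁/P₁ = 4.87×8.314×478/213 = 90.9 L.
Polytropic n=1.13: T₂ = T₁(V₁/V₂)^(n−1) = 478×(0.265)^0.13 = 402 K; P₂ = P₁(V₁/V₂)^n = 47.5 kPa.
W = (P₁V₁−P₂V₂)/(n−1) = (213×90.9−47.5×343)/0.13 = 23600 J.
ΔU = nCvΔT = 4.87×20.8×(402−478) = -7670 J.
Q = ΔU + W = 15900 J.

15900 J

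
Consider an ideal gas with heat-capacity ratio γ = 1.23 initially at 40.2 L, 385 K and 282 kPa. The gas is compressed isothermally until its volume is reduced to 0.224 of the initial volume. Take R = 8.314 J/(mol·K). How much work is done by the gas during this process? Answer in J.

n = P₁V₁/(RT₁) = 282×40.2/(8.314×385) = 3.54 mol.
Isothermal: T stays 385 K; PV = const ⇒ V₂ = 9.00 L, P₂ = 1260 kPa.
W = nRT ln(V₂/V₁) = 3.54×8.314×385×ln(0.224) = -17000 J.

-17000 J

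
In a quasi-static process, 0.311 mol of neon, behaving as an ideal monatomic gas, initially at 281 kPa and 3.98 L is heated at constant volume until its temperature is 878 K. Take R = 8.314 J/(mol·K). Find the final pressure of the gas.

T₁ = P₁V₁/(nR) = 281×3.98/(0.311×8.314) = 433 K.
Isochoric: V stays 3.98 L; P/T = const ⇒ T₂ = 878 K, P₂ = 570 kPa.

570 kPa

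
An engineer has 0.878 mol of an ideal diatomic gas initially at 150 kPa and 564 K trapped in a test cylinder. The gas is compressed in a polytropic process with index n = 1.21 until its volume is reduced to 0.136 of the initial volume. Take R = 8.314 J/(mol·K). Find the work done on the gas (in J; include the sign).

V₁ = nRT₁/P₁ = 0.878×8.314×564/150 = 27.4 L.
Polytropic n=1.21: T₂ = T₁(V₁/V₂)^(n−1) = 564×(7.35)^0.21 = 858 K; P₂ = P₁(V₁/V₂)^n = 1680 kPa.
W = (P₁V₁−P₂V₂)/(n−1) = (150×27.4−1680×3.73)/0.21 = -10200 J.
Work done on the gas = −W_by = 10200 J.

10200 J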